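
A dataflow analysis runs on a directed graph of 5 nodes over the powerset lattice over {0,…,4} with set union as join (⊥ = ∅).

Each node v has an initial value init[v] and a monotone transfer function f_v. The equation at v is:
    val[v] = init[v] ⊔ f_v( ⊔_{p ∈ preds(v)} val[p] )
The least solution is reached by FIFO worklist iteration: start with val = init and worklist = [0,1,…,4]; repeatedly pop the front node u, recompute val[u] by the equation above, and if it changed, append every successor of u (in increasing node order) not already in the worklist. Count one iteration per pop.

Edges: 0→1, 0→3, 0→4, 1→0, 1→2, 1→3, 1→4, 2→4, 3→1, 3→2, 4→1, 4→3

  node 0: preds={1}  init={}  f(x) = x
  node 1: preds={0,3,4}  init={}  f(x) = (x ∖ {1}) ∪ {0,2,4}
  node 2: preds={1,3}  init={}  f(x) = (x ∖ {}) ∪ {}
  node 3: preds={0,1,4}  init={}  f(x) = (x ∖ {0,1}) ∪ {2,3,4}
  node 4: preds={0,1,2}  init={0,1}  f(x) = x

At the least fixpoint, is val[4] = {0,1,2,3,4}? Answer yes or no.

yes

Trace (14 dequeues):
  [1] u=0 | in {} | out {} | ==
  [2] u=1 | in {0,1} | out {0,2,4} | prev {} | push {0}
  [3] u=2 | in {0,2,4} | out {0,2,4} | prev {} | push {}
  [4] u=3 | in {0,1,2,4} | out {2,3,4} | prev {} | push {1,2}
  [5] u=4 | in {0,2,4} | out {0,1,2,4} | prev {0,1} | push {3}
  [6] u=0 | in {0,2,4} | out {0,2,4} | prev {} | push {4}
  [7] u=1 | in {0,1,2,3,4} | out {0,2,3,4} | prev {0,2,4} | push {0}
  [8] u=2 | in {0,2,3,4} | out {0,2,3,4} | prev {0,2,4} | push {}
  [9] u=3 | in {0,1,2,3,4} | out {2,3,4} | ==
  [10] u=4 | in {0,2,3,4} | out {0,1,2,3,4} | prev {0,1,2,4} | push {1,3}
  [11] u=0 | in {0,2,3,4} | out {0,2,3,4} | prev {0,2,4} | push {4}
  [12] u=1 | in {0,1,2,3,4} | out {0,2,3,4} | ==
  [13] u=3 | in {0,1,2,3,4} | out {2,3,4} | ==
  [14] u=4 | in {0,2,3,4} | out {0,1,2,3,4} | ==

Converged values:
  [0] {0,2,3,4}
  [1] {0,2,3,4}
  [2] {0,2,3,4}
  [3] {2,3,4}
  [4] {0,1,2,3,4}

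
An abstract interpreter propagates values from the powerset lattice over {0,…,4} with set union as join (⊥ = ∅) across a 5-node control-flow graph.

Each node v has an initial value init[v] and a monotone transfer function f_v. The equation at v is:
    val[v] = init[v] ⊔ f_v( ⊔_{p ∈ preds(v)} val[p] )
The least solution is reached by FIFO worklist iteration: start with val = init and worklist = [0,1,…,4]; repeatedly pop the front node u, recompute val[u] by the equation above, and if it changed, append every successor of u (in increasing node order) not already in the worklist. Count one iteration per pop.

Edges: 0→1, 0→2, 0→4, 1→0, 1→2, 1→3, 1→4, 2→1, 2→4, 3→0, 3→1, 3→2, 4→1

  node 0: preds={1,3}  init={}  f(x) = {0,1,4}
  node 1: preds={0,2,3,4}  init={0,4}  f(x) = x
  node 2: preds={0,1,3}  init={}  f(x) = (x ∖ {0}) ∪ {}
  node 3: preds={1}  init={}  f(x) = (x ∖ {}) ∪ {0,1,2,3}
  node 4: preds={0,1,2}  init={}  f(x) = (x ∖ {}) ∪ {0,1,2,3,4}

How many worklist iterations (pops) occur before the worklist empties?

Iteration log — 12 steps:
  step 1. node 0  ⊔preds={0,4}  new={0,1,4}  old={}  +wl: 
  step 2. node 1  ⊔preds={0,1,4}  new={0,1,4}  old={0,4}  +wl: 0
  step 3. node 2  ⊔preds={0,1,4}  new={1,4}  old={}  +wl: 1
  step 4. node 3  ⊔preds={0,1,4}  new={0,1,2,3,4}  old={}  +wl: 2
  step 5. node 4  ⊔preds={0,1,4}  new={0,1,2,3,4}  old={}  +wl: 
  step 6. node 0  ⊔preds={0,1,2,3,4}  new={0,1,4}  stable
  step 7. node 1  ⊔preds={0,1,2,3,4}  new={0,1,2,3,4}  old={0,1,4}  +wl: 0,3,4
  step 8. node 2  ⊔preds={0,1,2,3,4}  new={1,2,3,4}  old={1,4}  +wl: 1
  step 9. node 0  ⊔preds={0,1,2,3,4}  new={0,1,4}  stable
  step 10. node 3  ⊔preds={0,1,2,3,4}  new={0,1,2,3,4}  stable
  step 11. node 4  ⊔preds={0,1,2,3,4}  new={0,1,2,3,4}  stable
  step 12. node 1  ⊔preds={0,1,2,3,4}  new={0,1,2,3,4}  stable

Least fixpoint reached:
  node 0: {0,1,4}
  node 1: {0,1,2,3,4}
  node 2: {1,2,3,4}
  node 3: {0,1,2,3,4}
  node 4: {0,1,2,3,4}

12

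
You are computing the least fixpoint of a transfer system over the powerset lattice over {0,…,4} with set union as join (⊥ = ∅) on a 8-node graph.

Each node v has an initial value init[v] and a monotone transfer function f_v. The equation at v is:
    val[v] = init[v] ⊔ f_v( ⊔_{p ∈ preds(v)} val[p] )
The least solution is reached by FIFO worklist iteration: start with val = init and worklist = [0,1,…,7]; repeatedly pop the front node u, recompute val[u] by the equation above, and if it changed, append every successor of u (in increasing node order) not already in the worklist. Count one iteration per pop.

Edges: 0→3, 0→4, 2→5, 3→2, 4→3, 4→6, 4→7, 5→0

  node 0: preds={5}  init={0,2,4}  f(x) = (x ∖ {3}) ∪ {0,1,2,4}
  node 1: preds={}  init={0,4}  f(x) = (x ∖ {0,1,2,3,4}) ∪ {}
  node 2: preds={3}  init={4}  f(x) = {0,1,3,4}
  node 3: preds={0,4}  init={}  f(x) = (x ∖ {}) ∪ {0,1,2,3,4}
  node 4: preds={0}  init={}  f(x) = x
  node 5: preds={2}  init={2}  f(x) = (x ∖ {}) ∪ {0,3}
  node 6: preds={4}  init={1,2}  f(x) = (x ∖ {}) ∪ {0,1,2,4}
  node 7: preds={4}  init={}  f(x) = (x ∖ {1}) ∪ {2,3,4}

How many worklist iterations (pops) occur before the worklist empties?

11

Trace (11 dequeues):
  [1] u=0 | in {2} | out {0,1,2,4} | prev {0,2,4} | push {}
  [2] u=1 | in {} | out {0,4} | ==
  [3] u=2 | in {} | out {0,1,3,4} | prev {4} | push {}
  [4] u=3 | in {0,1,2,4} | out {0,1,2,3,4} | prev {} | push {2}
  [5] u=4 | in {0,1,2,4} | out {0,1,2,4} | prev {} | push {3}
  [6] u=5 | in {0,1,3,4} | out {0,1,2,3,4} | prev {2} | push {0}
  [7] u=6 | in {0,1,2,4} | out {0,1,2,4} | prev {1,2} | push {}
  [8] u=7 | in {0,1,2,4} | out {0,2,3,4} | prev {} | push {}
  [9] u=2 | in {0,1,2,3,4} | out {0,1,3,4} | ==
  [10] u=3 | in {0,1,2,4} | out {0,1,2,3,4} | ==
  [11] u=0 | in {0,1,2,3,4} | out {0,1,2,4} | ==

Converged values:
  [0] {0,1,2,4}
  [1] {0,4}
  [2] {0,1,3,4}
  [3] {0,1,2,3,4}
  [4] {0,1,2,4}
  [5] {0,1,2,3,4}
  [6] {0,1,2,4}
  [7] {0,2,3,4}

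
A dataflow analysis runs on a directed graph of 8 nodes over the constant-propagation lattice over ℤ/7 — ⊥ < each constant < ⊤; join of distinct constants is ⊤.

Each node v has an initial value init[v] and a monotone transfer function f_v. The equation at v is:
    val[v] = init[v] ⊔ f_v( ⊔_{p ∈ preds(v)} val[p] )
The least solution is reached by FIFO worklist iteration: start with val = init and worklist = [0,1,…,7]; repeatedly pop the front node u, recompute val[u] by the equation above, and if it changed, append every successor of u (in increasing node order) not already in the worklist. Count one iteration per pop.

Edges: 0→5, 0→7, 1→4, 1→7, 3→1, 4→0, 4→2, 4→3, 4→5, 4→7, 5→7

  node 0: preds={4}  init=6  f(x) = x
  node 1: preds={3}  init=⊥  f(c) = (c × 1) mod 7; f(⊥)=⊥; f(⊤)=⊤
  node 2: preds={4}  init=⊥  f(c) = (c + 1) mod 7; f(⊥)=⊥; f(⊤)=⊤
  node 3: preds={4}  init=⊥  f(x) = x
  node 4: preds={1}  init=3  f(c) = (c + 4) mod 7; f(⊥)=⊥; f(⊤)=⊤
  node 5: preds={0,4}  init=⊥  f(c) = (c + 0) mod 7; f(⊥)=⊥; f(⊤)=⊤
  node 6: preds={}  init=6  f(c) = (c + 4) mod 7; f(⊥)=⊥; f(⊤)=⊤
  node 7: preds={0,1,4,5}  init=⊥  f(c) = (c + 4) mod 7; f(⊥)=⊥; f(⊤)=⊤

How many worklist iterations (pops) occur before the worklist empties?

18

Trace (18 dequeues):
  [1] u=0 | in 3 | out ⊤ | prev 6 | push {}
  [2] u=1 | in ⊥ | out ⊥ | ==
  [3] u=2 | in 3 | out 4 | prev ⊥ | push {}
  [4] u=3 | in 3 | out 3 | prev ⊥ | push {1}
  [5] u=4 | in ⊥ | out 3 | ==
  [6] u=5 | in ⊤ | out ⊤ | prev ⊥ | push {}
  [7] u=6 | in ⊥ | out 6 | ==
  [8] u=7 | in ⊤ | out ⊤ | prev ⊥ | push {}
  [9] u=1 | in 3 | out 3 | prev ⊥ | push {4,7}
  [10] u=4 | in 3 | out ⊤ | prev 3 | push {0,2,3,5}
  [11] u=7 | in ⊤ | out ⊤ | ==
  [12] u=0 | in ⊤ | out ⊤ | ==
  [13] u=2 | in ⊤ | out ⊤ | prev 4 | push {}
  [14] u=3 | in ⊤ | out ⊤ | prev 3 | push {1}
  [15] u=5 | in ⊤ | out ⊤ | ==
  [16] u=1 | in ⊤ | out ⊤ | prev 3 | push {4,7}
  [17] u=4 | in ⊤ | out ⊤ | ==
  [18] u=7 | in ⊤ | out ⊤ | ==

Converged values:
  [0] ⊤
  [1] ⊤
  [2] ⊤
  [3] ⊤
  [4] ⊤
  [5] ⊤
  [6] 6
  [7] ⊤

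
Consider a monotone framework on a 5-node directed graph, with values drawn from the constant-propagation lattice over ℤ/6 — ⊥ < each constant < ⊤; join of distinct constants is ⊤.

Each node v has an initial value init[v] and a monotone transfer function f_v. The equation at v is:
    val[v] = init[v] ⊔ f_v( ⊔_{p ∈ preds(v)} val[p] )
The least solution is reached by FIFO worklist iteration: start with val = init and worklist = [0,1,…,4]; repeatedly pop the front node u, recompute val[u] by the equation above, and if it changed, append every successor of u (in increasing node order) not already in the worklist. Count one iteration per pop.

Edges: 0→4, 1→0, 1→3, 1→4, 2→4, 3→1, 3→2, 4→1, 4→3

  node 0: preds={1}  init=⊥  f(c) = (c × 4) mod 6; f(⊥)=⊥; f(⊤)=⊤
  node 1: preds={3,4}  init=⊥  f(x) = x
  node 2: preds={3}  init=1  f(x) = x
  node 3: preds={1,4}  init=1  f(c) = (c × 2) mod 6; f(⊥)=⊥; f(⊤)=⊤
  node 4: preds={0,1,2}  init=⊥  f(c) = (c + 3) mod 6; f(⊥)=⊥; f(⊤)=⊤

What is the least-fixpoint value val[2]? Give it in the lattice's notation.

⊤

Trace (14 dequeues):
  [1] u=0 | in ⊥ | out ⊥ | ==
  [2] u=1 | in 1 | out 1 | prev ⊥ | push {0}
  [3] u=2 | in 1 | out 1 | ==
  [4] u=3 | in 1 | out ⊤ | prev 1 | push {1,2}
  [5] u=4 | in 1 | out 4 | prev ⊥ | push {3}
  [6] u=0 | in 1 | out 4 | prev ⊥ | push {4}
  [7] u=1 | in ⊤ | out ⊤ | prev 1 | push {0}
  [8] u=2 | in ⊤ | out ⊤ | prev 1 | push {}
  [9] u=3 | in ⊤ | out ⊤ | ==
  [10] u=4 | in ⊤ | out ⊤ | prev 4 | push {1,3}
  [11] u=0 | in ⊤ | out ⊤ | prev 4 | push {4}
  [12] u=1 | in ⊤ | out ⊤ | ==
  [13] u=3 | in ⊤ | out ⊤ | ==
  [14] u=4 | in ⊤ | out ⊤ | ==

Converged values:
  [0] ⊤
  [1] ⊤
  [2] ⊤
  [3] ⊤
  [4] ⊤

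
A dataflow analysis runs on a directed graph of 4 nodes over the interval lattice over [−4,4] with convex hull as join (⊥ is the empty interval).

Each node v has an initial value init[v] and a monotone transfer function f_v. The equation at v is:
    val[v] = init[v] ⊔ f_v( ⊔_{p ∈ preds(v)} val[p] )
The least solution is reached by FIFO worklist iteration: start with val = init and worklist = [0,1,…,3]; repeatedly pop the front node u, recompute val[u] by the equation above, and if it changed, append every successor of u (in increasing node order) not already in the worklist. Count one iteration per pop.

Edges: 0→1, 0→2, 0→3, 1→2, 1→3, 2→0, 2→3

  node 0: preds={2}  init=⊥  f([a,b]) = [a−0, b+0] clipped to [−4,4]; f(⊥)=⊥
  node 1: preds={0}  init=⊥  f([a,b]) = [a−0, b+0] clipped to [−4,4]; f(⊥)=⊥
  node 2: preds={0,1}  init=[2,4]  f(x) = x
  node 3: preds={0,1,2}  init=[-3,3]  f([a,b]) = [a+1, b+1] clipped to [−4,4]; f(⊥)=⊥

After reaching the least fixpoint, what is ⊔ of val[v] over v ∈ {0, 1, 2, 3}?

[-3,4]

Trace (4 dequeues):
  [1] u=0 | in [2,4] | out [2,4] | prev ⊥ | push {}
  [2] u=1 | in [2,4] | out [2,4] | prev ⊥ | push {}
  [3] u=2 | in [2,4] | out [2,4] | ==
  [4] u=3 | in [2,4] | out [-3,4] | prev [-3,3] | push {}

Converged values:
  [0] [2,4]
  [1] [2,4]
  [2] [2,4]
  [3] [-3,4]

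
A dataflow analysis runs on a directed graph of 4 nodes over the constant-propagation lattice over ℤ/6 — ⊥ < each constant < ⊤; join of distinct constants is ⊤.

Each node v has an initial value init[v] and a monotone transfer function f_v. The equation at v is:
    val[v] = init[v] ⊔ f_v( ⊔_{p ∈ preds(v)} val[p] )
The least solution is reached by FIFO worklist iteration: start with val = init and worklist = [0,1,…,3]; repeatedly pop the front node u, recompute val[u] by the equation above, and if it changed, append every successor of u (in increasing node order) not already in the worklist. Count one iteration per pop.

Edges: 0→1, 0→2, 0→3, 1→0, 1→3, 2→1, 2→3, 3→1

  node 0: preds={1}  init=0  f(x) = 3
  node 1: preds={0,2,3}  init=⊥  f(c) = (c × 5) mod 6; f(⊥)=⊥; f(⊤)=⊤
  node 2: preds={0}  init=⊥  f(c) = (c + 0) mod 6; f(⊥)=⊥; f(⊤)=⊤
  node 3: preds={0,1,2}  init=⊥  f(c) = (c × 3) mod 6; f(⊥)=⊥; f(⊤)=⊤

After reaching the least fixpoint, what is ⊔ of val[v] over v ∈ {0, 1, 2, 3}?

⊤

Trace (6 dequeues):
  [1] u=0 | in ⊥ | out ⊤ | prev 0 | push {}
  [2] u=1 | in ⊤ | out ⊤ | prev ⊥ | push {0}
  [3] u=2 | in ⊤ | out ⊤ | prev ⊥ | push {1}
  [4] u=3 | in ⊤ | out ⊤ | prev ⊥ | push {}
  [5] u=0 | in ⊤ | out ⊤ | ==
  [6] u=1 | in ⊤ | out ⊤ | ==

Converged values:
  [0] ⊤
  [1] ⊤
  [2] ⊤
  [3] ⊤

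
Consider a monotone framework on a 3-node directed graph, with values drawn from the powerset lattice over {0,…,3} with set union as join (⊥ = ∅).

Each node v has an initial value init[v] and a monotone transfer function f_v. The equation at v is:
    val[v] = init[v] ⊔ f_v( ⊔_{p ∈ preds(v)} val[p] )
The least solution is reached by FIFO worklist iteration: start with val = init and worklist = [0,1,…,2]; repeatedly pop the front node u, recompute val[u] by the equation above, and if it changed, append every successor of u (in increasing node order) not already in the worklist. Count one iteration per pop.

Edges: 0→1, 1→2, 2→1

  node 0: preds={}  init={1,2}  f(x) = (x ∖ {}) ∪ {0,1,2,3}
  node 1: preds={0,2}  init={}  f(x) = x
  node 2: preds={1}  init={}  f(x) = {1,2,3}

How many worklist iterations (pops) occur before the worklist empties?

4

Trace (4 dequeues):
  [1] u=0 | in {} | out {0,1,2,3} | prev {1,2} | push {}
  [2] u=1 | in {0,1,2,3} | out {0,1,2,3} | prev {} | push {}
  [3] u=2 | in {0,1,2,3} | out {1,2,3} | prev {} | push {1}
  [4] u=1 | in {0,1,2,3} | out {0,1,2,3} | ==

Converged values:
  [0] {0,1,2,3}
  [1] {0,1,2,3}
  [2] {1,2,3}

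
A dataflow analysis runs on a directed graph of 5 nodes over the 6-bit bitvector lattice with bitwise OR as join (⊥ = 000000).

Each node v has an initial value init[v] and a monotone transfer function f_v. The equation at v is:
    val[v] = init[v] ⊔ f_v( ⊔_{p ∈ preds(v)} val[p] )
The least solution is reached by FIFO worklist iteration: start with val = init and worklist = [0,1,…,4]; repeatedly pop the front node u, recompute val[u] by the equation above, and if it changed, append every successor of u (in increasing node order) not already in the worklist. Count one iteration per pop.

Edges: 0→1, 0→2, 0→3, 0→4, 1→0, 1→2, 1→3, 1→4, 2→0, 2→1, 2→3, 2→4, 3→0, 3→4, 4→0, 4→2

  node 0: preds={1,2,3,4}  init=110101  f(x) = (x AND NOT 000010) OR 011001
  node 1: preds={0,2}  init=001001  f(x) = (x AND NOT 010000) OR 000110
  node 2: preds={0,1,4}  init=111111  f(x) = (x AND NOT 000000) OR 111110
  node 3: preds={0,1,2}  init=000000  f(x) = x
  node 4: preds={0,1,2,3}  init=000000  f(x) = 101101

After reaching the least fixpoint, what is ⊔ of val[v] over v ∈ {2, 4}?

111111

Iteration log — 7 steps:
  step 1. node 0  ⊔preds=111111  new=111101  old=110101  +wl: 
  step 2. node 1  ⊔preds=111111  new=101111  old=001001  +wl: 0
  step 3. node 2  ⊔preds=111111  new=111111  stable
  step 4. node 3  ⊔preds=111111  new=111111  old=000000  +wl: 
  step 5. node 4  ⊔preds=111111  new=101101  old=000000  +wl: 2
  step 6. node 0  ⊔preds=111111  new=111101  stable
  step 7. node 2  ⊔preds=111111  new=111111  stable

Least fixpoint reached:
  node 0: 111101
  node 1: 101111
  node 2: 111111
  node 3: 111111
  node 4: 101101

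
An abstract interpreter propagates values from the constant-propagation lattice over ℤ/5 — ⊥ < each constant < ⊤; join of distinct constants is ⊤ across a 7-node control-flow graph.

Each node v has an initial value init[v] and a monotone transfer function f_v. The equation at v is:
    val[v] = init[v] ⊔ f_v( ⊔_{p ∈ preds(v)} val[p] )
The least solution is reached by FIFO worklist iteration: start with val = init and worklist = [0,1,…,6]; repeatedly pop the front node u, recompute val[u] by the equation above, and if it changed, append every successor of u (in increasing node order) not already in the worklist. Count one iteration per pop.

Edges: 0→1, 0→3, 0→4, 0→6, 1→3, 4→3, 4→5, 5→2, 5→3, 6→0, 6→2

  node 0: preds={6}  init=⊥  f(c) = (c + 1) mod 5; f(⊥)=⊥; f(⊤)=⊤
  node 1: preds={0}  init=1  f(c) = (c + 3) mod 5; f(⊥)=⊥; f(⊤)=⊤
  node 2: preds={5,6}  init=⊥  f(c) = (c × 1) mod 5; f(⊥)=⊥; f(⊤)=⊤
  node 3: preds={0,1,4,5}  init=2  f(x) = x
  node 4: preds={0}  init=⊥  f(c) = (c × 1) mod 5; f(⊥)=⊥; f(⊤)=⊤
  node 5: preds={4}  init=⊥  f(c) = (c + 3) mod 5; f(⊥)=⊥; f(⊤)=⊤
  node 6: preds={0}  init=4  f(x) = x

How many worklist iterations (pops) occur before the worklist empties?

18

Trace (18 dequeues):
  [1] u=0 | in 4 | out 0 | prev ⊥ | push {}
  [2] u=1 | in 0 | out ⊤ | prev 1 | push {}
  [3] u=2 | in 4 | out 4 | prev ⊥ | push {}
  [4] u=3 | in ⊤ | out ⊤ | prev 2 | push {}
  [5] u=4 | in 0 | out 0 | prev ⊥ | push {3}
  [6] u=5 | in 0 | out 3 | prev ⊥ | push {2}
  [7] u=6 | in 0 | out ⊤ | prev 4 | push {0}
  [8] u=3 | in ⊤ | out ⊤ | ==
  [9] u=2 | in ⊤ | out ⊤ | prev 4 | push {}
  [10] u=0 | in ⊤ | out ⊤ | prev 0 | push {1,3,4,6}
  [11] u=1 | in ⊤ | out ⊤ | ==
  [12] u=3 | in ⊤ | out ⊤ | ==
  [13] u=4 | in ⊤ | out ⊤ | prev 0 | push {3,5}
  [14] u=6 | in ⊤ | out ⊤ | ==
  [15] u=3 | in ⊤ | out ⊤ | ==
  [16] u=5 | in ⊤ | out ⊤ | prev 3 | push {2,3}
  [17] u=2 | in ⊤ | out ⊤ | ==
  [18] u=3 | in ⊤ | out ⊤ | ==

Converged values:
  [0] ⊤
  [1] ⊤
  [2] ⊤
  [3] ⊤
  [4] ⊤
  [5] ⊤
  [6] ⊤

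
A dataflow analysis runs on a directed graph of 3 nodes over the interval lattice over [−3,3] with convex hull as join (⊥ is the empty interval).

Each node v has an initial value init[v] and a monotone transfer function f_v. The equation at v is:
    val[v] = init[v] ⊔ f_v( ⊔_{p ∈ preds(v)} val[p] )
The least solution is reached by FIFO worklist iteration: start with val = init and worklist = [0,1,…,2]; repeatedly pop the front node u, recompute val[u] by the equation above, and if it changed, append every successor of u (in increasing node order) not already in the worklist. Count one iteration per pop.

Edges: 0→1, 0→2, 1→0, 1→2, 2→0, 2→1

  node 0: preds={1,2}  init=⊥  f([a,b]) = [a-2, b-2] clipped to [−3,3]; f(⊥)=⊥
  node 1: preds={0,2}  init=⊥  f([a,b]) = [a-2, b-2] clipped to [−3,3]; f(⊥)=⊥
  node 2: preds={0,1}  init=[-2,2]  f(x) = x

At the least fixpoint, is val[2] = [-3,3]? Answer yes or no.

Trace (5 dequeues):
  [1] u=0 | in [-2,2] | out [-3,0] | prev ⊥ | push {}
  [2] u=1 | in [-3,2] | out [-3,0] | prev ⊥ | push {0}
  [3] u=2 | in [-3,0] | out [-3,2] | prev [-2,2] | push {1}
  [4] u=0 | in [-3,2] | out [-3,0] | ==
  [5] u=1 | in [-3,2] | out [-3,0] | ==

Converged values:
  [0] [-3,0]
  [1] [-3,0]
  [2] [-3,2]

no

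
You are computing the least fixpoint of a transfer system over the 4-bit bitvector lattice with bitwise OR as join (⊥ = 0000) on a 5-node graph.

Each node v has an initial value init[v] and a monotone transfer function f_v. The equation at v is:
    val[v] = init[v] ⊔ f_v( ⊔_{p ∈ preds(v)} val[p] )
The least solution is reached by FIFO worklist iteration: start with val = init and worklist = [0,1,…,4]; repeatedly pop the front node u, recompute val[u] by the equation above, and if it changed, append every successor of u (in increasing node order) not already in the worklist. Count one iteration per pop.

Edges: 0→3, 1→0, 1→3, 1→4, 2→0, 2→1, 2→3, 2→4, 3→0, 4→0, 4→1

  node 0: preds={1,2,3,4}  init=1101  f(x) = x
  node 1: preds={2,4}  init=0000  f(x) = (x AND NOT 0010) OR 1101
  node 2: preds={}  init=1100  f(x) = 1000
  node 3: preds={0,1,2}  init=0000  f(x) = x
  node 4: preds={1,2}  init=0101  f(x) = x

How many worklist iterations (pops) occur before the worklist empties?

7

Iteration log — 7 steps:
  step 1. node 0  ⊔preds=1101  new=1101  stable
  step 2. node 1  ⊔preds=1101  new=1101  old=0000  +wl: 0
  step 3. node 2  ⊔preds=0000  new=1100  stable
  step 4. node 3  ⊔preds=1101  new=1101  old=0000  +wl: 
  step 5. node 4  ⊔preds=1101  new=1101  old=0101  +wl: 1
  step 6. node 0  ⊔preds=1101  new=1101  stable
  step 7. node 1  ⊔preds=1101  new=1101  stable

Least fixpoint reached:
  node 0: 1101
  node 1: 1101
  node 2: 1100
  node 3: 1101
  node 4: 1101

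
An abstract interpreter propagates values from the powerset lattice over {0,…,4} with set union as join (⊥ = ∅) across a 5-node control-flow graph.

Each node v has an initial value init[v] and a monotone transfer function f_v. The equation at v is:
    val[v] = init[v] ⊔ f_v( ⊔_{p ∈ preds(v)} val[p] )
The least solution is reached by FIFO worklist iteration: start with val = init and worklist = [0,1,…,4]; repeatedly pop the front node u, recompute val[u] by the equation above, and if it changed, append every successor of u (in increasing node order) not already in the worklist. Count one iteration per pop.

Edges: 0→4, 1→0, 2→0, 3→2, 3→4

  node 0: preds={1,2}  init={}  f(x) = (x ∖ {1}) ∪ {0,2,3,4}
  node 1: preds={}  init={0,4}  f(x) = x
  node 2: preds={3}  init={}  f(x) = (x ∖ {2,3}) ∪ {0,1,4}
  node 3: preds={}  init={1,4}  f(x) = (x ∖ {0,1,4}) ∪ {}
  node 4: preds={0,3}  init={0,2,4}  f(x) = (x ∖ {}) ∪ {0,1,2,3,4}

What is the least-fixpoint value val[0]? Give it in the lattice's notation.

Trace (6 dequeues):
  [1] u=0 | in {0,4} | out {0,2,3,4} | prev {} | push {}
  [2] u=1 | in {} | out {0,4} | ==
  [3] u=2 | in {1,4} | out {0,1,4} | prev {} | push {0}
  [4] u=3 | in {} | out {1,4} | ==
  [5] u=4 | in {0,1,2,3,4} | out {0,1,2,3,4} | prev {0,2,4} | push {}
  [6] u=0 | in {0,1,4} | out {0,2,3,4} | ==

Converged values:
  [0] {0,2,3,4}
  [1] {0,4}
  [2] {0,1,4}
  [3] {1,4}
  [4] {0,1,2,3,4}

{0,2,3,4}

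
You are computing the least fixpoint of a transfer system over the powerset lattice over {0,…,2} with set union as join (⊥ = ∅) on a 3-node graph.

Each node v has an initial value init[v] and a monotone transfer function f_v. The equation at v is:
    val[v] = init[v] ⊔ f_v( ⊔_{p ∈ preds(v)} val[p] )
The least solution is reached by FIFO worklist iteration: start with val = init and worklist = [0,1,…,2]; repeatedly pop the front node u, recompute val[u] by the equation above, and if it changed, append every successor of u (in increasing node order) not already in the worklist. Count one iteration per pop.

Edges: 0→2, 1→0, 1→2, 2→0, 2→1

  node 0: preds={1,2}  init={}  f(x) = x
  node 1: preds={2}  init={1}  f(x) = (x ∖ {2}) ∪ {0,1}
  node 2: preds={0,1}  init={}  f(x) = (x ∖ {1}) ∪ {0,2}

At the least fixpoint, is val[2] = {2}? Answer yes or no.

Iteration log — 6 steps:
  step 1. node 0  ⊔preds={1}  new={1}  old={}  +wl: 
  step 2. node 1  ⊔preds={}  new={0,1}  old={1}  +wl: 0
  step 3. node 2  ⊔preds={0,1}  new={0,2}  old={}  +wl: 1
  step 4. node 0  ⊔preds={0,1,2}  new={0,1,2}  old={1}  +wl: 2
  step 5. node 1  ⊔preds={0,2}  new={0,1}  stable
  step 6. node 2  ⊔preds={0,1,2}  new={0,2}  stable

Least fixpoint reached:
  node 0: {0,1,2}
  node 1: {0,1}
  node 2: {0,2}

no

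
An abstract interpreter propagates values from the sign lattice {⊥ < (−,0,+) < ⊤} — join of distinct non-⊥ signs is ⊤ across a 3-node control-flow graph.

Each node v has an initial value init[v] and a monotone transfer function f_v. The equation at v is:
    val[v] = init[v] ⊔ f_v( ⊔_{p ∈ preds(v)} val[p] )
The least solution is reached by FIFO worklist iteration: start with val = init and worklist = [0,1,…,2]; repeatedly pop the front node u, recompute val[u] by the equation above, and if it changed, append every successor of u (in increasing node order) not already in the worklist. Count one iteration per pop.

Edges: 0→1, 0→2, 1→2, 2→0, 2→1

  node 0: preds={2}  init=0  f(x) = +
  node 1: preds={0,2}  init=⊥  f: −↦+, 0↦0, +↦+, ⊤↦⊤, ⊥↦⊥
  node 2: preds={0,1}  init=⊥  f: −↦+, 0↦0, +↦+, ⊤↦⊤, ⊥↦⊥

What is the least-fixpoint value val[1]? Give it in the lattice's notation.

⊤

Iteration log — 5 steps:
  step 1. node 0  ⊔preds=⊥  new=⊤  old=0  +wl: 
  step 2. node 1  ⊔preds=⊤  new=⊤  old=⊥  +wl: 
  step 3. node 2  ⊔preds=⊤  new=⊤  old=⊥  +wl: 0,1
  step 4. node 0  ⊔preds=⊤  new=⊤  stable
  step 5. node 1  ⊔preds=⊤  new=⊤  stable

Least fixpoint reached:
  node 0: ⊤
  node 1: ⊤
  node 2: ⊤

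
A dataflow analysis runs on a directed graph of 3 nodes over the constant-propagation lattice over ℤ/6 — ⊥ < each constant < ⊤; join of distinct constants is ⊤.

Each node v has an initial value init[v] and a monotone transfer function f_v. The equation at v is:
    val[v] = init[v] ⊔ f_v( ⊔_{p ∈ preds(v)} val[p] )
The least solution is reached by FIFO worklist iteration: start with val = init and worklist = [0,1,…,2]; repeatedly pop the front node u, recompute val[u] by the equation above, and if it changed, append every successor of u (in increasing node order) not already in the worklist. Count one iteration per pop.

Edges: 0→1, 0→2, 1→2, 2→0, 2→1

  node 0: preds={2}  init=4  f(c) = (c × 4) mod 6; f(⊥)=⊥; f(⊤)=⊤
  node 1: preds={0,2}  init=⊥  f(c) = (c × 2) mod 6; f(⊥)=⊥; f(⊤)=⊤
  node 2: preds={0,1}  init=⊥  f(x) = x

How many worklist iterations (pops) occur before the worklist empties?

6

Worklist (6 pops):
  #1 pop 0: in=⊥ → 4 (no change)
  #2 pop 1: in=4 → 2 (was ⊥); enqueue []
  #3 pop 2: in=⊤ → ⊤ (was ⊥); enqueue [0,1]
  #4 pop 0: in=⊤ → ⊤ (was 4); enqueue [2]
  #5 pop 1: in=⊤ → ⊤ (was 2); enqueue []
  #6 pop 2: in=⊤ → ⊤ (no change)

Fixpoint:
  val[0] = ⊤
  val[1] = ⊤
  val[2] = ⊤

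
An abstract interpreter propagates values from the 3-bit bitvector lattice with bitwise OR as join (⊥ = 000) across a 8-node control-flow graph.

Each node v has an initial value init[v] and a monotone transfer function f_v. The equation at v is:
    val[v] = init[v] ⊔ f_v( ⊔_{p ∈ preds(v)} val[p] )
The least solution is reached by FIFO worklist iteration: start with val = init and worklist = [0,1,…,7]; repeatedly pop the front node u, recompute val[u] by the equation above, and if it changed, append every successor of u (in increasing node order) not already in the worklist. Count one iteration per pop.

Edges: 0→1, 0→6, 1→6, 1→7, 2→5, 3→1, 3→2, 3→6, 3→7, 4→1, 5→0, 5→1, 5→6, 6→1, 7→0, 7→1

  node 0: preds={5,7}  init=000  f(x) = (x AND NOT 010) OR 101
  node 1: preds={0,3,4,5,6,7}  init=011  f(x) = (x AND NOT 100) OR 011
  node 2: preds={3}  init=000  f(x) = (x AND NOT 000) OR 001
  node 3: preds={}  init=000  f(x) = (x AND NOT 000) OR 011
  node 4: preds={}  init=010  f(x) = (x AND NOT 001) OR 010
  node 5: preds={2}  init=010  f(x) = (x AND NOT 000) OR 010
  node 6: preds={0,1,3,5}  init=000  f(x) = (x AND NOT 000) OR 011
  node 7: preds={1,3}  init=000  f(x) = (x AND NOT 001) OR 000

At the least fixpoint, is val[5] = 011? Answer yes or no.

Worklist (12 pops):
  #1 pop 0: in=010 → 101 (was 000); enqueue []
  #2 pop 1: in=111 → 011 (no change)
  #3 pop 2: in=000 → 001 (was 000); enqueue []
  #4 pop 3: in=000 → 011 (was 000); enqueue [1,2]
  #5 pop 4: in=000 → 010 (no change)
  #6 pop 5: in=001 → 011 (was 010); enqueue [0]
  #7 pop 6: in=111 → 111 (was 000); enqueue []
  #8 pop 7: in=011 → 010 (was 000); enqueue []
  #9 pop 1: in=111 → 011 (no change)
  #10 pop 2: in=011 → 011 (was 001); enqueue [5]
  #11 pop 0: in=011 → 101 (no change)
  #12 pop 5: in=011 → 011 (no change)

Fixpoint:
  val[0] = 101
  val[1] = 011
  val[2] = 011
  val[3] = 011
  val[4] = 010
  val[5] = 011
  val[6] = 111
  val[7] = 010

yes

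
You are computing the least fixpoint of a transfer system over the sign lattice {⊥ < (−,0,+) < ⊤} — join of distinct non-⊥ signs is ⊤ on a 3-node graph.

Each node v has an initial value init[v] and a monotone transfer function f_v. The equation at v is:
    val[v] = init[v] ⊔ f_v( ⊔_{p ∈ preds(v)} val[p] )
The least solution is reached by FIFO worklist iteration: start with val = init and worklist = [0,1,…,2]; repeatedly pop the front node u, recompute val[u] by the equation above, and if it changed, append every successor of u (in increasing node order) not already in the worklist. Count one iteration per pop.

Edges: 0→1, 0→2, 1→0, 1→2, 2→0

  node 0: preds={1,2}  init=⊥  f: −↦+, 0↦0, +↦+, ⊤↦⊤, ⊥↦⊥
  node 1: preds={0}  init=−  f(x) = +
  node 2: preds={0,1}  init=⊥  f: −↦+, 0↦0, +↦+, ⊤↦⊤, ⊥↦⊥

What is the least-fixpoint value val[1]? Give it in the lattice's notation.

⊤

Worklist (6 pops):
  #1 pop 0: in=− → + (was ⊥); enqueue []
  #2 pop 1: in=+ → ⊤ (was −); enqueue [0]
  #3 pop 2: in=⊤ → ⊤ (was ⊥); enqueue []
  #4 pop 0: in=⊤ → ⊤ (was +); enqueue [1,2]
  #5 pop 1: in=⊤ → ⊤ (no change)
  #6 pop 2: in=⊤ → ⊤ (no change)

Fixpoint:
  val[0] = ⊤
  val[1] = ⊤
  val[2] = ⊤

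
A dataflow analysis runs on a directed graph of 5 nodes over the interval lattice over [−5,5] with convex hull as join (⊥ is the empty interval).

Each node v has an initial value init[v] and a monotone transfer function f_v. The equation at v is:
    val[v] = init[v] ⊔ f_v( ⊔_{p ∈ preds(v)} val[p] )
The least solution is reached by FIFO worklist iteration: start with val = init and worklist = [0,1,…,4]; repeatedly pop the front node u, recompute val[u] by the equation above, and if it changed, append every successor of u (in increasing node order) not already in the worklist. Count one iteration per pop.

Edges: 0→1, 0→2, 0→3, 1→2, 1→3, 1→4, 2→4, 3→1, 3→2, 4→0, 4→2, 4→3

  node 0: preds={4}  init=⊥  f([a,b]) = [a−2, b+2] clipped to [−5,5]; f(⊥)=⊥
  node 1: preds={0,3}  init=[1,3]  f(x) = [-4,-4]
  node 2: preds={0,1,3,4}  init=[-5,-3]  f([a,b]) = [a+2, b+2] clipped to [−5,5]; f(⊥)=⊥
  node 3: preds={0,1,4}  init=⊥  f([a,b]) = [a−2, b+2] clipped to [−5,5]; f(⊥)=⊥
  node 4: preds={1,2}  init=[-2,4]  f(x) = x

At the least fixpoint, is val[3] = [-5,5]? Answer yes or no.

Trace (11 dequeues):
  [1] u=0 | in [-2,4] | out [-4,5] | prev ⊥ | push {}
  [2] u=1 | in [-4,5] | out [-4,3] | prev [1,3] | push {}
  [3] u=2 | in [-4,5] | out [-5,5] | prev [-5,-3] | push {}
  [4] u=3 | in [-4,5] | out [-5,5] | prev ⊥ | push {1,2}
  [5] u=4 | in [-5,5] | out [-5,5] | prev [-2,4] | push {0,3}
  [6] u=1 | in [-5,5] | out [-4,3] | ==
  [7] u=2 | in [-5,5] | out [-5,5] | ==
  [8] u=0 | in [-5,5] | out [-5,5] | prev [-4,5] | push {1,2}
  [9] u=3 | in [-5,5] | out [-5,5] | ==
  [10] u=1 | in [-5,5] | out [-4,3] | ==
  [11] u=2 | in [-5,5] | out [-5,5] | ==

Converged values:
  [0] [-5,5]
  [1] [-4,3]
  [2] [-5,5]
  [3] [-5,5]
  [4] [-5,5]

yes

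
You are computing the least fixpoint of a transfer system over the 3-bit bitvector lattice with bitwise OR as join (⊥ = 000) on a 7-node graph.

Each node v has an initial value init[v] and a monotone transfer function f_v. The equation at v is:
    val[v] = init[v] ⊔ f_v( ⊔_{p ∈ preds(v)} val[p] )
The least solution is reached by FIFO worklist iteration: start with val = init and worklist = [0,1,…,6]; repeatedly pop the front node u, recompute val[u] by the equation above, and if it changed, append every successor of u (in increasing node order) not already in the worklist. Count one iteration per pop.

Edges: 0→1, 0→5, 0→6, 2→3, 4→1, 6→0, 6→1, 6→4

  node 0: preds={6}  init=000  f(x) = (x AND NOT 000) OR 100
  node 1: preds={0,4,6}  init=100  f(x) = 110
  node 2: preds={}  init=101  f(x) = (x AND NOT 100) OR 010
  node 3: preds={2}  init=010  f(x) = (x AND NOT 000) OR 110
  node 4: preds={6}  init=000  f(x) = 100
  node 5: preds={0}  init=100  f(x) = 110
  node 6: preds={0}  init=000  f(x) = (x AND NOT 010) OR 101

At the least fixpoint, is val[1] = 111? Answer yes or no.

no

Worklist (13 pops):
  #1 pop 0: in=000 → 100 (was 000); enqueue []
  #2 pop 1: in=100 → 110 (was 100); enqueue []
  #3 pop 2: in=000 → 111 (was 101); enqueue []
  #4 pop 3: in=111 → 111 (was 010); enqueue []
  #5 pop 4: in=000 → 100 (was 000); enqueue [1]
  #6 pop 5: in=100 → 110 (was 100); enqueue []
  #7 pop 6: in=100 → 101 (was 000); enqueue [0,4]
  #8 pop 1: in=101 → 110 (no change)
  #9 pop 0: in=101 → 101 (was 100); enqueue [1,5,6]
  #10 pop 4: in=101 → 100 (no change)
  #11 pop 1: in=101 → 110 (no change)
  #12 pop 5: in=101 → 110 (no change)
  #13 pop 6: in=101 → 101 (no change)

Fixpoint:
  val[0] = 101
  val[1] = 110
  val[2] = 111
  val[3] = 111
  val[4] = 100
  val[5] = 110
  val[6] = 101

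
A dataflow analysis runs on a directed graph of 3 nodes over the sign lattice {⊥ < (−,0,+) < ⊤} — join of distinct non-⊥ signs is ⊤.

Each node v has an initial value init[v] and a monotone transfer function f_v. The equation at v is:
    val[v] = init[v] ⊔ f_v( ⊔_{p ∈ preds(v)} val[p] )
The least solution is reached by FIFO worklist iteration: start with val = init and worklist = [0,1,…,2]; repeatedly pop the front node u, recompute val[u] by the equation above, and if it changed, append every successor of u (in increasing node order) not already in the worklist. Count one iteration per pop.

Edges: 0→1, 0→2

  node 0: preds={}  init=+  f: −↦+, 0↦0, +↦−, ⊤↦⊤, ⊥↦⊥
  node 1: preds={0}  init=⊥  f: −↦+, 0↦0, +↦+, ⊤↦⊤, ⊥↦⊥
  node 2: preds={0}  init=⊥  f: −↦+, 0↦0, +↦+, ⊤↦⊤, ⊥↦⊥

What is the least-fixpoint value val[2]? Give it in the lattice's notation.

+

Iteration log — 3 steps:
  step 1. node 0  ⊔preds=⊥  new=+  stable
  step 2. node 1  ⊔preds=+  new=+  old=⊥  +wl: 
  step 3. node 2  ⊔preds=+  new=+  old=⊥  +wl: 

Least fixpoint reached:
  node 0: +
  node 1: +
  node 2: +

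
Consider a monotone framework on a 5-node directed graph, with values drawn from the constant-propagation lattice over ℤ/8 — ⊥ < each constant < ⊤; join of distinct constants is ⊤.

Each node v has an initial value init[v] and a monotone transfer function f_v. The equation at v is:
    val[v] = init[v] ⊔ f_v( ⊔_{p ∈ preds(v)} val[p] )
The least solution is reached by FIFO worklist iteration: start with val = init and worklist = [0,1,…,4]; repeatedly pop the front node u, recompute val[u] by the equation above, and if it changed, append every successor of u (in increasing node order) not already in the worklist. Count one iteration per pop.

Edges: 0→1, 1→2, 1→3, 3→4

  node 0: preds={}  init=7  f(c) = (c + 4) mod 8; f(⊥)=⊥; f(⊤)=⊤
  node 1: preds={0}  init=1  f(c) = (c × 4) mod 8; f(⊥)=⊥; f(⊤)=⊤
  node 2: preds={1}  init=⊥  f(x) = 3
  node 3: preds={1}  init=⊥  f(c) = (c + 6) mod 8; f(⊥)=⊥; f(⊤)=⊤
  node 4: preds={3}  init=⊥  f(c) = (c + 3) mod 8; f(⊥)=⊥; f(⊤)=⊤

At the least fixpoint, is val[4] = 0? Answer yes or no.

no

Trace (5 dequeues):
  [1] u=0 | in ⊥ | out 7 | ==
  [2] u=1 | in 7 | out ⊤ | prev 1 | push {}
  [3] u=2 | in ⊤ | out 3 | prev ⊥ | push {}
  [4] u=3 | in ⊤ | out ⊤ | prev ⊥ | push {}
  [5] u=4 | in ⊤ | out ⊤ | prev ⊥ | push {}

Converged values:
  [0] 7
  [1] ⊤
  [2] 3
  [3] ⊤
  [4] ⊤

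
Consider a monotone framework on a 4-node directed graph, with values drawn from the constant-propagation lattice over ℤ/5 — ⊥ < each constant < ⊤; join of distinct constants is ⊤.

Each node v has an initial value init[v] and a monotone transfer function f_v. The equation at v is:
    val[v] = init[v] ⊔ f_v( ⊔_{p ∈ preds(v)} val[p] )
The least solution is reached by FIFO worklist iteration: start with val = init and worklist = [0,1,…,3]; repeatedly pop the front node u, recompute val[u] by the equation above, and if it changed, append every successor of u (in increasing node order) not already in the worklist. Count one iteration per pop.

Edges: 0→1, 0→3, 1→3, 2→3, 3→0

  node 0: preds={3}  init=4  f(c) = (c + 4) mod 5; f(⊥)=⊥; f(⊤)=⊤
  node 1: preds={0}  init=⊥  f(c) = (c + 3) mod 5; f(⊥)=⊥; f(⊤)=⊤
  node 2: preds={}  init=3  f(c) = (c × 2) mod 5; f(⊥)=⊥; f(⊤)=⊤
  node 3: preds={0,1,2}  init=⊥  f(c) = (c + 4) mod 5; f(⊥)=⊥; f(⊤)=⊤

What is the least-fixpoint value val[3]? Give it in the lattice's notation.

Trace (7 dequeues):
  [1] u=0 | in ⊥ | out 4 | ==
  [2] u=1 | in 4 | out 2 | prev ⊥ | push {}
  [3] u=2 | in ⊥ | out 3 | ==
  [4] u=3 | in ⊤ | out ⊤ | prev ⊥ | push {0}
  [5] u=0 | in ⊤ | out ⊤ | prev 4 | push {1,3}
  [6] u=1 | in ⊤ | out ⊤ | prev 2 | push {}
  [7] u=3 | in ⊤ | out ⊤ | ==

Converged values:
  [0] ⊤
  [1] ⊤
  [2] 3
  [3] ⊤

⊤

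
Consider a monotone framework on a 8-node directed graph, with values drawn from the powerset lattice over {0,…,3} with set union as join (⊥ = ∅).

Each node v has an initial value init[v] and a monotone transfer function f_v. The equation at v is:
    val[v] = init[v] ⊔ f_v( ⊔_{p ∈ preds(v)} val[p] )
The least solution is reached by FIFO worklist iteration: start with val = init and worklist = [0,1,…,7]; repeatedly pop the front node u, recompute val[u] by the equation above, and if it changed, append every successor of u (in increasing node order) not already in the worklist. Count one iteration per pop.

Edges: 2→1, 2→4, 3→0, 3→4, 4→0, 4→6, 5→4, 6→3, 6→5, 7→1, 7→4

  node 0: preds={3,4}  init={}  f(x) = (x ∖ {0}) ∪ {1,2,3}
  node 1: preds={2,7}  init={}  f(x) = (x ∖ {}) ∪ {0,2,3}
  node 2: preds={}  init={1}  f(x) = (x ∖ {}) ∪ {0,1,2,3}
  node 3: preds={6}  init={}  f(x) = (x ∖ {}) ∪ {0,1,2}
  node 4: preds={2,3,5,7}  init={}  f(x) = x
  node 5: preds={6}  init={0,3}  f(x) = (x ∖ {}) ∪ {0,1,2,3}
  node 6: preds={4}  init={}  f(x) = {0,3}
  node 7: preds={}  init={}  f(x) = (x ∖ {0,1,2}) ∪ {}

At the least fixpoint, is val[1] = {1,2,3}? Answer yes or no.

no

Worklist (15 pops):
  #1 pop 0: in={} → {1,2,3} (was {}); enqueue []
  #2 pop 1: in={1} → {0,1,2,3} (was {}); enqueue []
  #3 pop 2: in={} → {0,1,2,3} (was {1}); enqueue [1]
  #4 pop 3: in={} → {0,1,2} (was {}); enqueue [0]
  #5 pop 4: in={0,1,2,3} → {0,1,2,3} (was {}); enqueue []
  #6 pop 5: in={} → {0,1,2,3} (was {0,3}); enqueue [4]
  #7 pop 6: in={0,1,2,3} → {0,3} (was {}); enqueue [3,5]
  #8 pop 7: in={} → {} (no change)
  #9 pop 1: in={0,1,2,3} → {0,1,2,3} (no change)
  #10 pop 0: in={0,1,2,3} → {1,2,3} (no change)
  #11 pop 4: in={0,1,2,3} → {0,1,2,3} (no change)
  #12 pop 3: in={0,3} → {0,1,2,3} (was {0,1,2}); enqueue [0,4]
  #13 pop 5: in={0,3} → {0,1,2,3} (no change)
  #14 pop 0: in={0,1,2,3} → {1,2,3} (no change)
  #15 pop 4: in={0,1,2,3} → {0,1,2,3} (no change)

Fixpoint:
  val[0] = {1,2,3}
  val[1] = {0,1,2,3}
  val[2] = {0,1,2,3}
  val[3] = {0,1,2,3}
  val[4] = {0,1,2,3}
  val[5] = {0,1,2,3}
  val[6] = {0,3}
  val[7] = {}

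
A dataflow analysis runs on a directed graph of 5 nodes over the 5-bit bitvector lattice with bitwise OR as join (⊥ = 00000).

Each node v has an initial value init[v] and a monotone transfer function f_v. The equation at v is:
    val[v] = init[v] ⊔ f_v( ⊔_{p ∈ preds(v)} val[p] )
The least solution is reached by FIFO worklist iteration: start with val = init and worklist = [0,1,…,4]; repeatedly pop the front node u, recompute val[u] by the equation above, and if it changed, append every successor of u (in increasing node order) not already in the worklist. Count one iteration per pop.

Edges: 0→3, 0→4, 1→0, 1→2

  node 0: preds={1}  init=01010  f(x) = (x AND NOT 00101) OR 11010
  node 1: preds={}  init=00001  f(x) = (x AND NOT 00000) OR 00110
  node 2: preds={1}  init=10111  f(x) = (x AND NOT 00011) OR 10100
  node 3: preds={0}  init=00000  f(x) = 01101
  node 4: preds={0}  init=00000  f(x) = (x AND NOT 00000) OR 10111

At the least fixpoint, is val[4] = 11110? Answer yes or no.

Trace (6 dequeues):
  [1] u=0 | in 00001 | out 11010 | prev 01010 | push {}
  [2] u=1 | in 00000 | out 00111 | prev 00001 | push {0}
  [3] u=2 | in 00111 | out 10111 | ==
  [4] u=3 | in 11010 | out 01101 | prev 00000 | push {}
  [5] u=4 | in 11010 | out 11111 | prev 00000 | push {}
  [6] u=0 | in 00111 | out 11010 | ==

Converged values:
  [0] 11010
  [1] 00111
  [2] 10111
  [3] 01101
  [4] 11111

no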